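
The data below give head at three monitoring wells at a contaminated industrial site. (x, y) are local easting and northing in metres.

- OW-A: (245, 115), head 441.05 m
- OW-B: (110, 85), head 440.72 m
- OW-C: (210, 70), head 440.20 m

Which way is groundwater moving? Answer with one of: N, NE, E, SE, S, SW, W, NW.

Taking OW-A as reference: OW-B−OW-A = (-135, -30, -0.33); OW-C−OW-A = (-35, -45, -0.85).
Solve a·Δx + b·Δy = Δh: det = (-135)·(-45) − (-35)·(-30) = 5025.
∂h/∂x = [(-0.33)·(-45) − (-0.85)·(-30)] / 5025 = -0.002119
∂h/∂y = [(-135)·(-0.85) − (-35)·(-0.33)] / 5025 = +0.02054
Flow = −∇h = (+0.002119 east, -0.02054 north), which points south.

S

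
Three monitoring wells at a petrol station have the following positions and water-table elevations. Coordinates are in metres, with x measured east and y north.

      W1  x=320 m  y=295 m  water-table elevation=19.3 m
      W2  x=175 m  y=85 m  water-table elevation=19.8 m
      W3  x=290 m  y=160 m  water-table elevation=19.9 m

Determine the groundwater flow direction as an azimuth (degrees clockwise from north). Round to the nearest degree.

321°

Taking W1 as reference: W2−W1 = (-145, -210, +0.5); W3−W1 = (-30, -135, +0.6).
Determinant of the coordinate differences = (-145)·(-135) − (-30)·(-210) = 13275.
∂h/∂x = [(+0.5)·(-135) − (+0.6)·(-210)] / 13275 = +0.004407
∂h/∂y = [(-145)·(+0.6) − (-30)·(+0.5)] / 13275 = -0.005424
Flow direction (−∇h) has components (-0.004407 E, +0.005424 N).
Azimuth = atan2(E, N) = atan2(-0.004407, +0.005424) = 320.9° ≈ 321°.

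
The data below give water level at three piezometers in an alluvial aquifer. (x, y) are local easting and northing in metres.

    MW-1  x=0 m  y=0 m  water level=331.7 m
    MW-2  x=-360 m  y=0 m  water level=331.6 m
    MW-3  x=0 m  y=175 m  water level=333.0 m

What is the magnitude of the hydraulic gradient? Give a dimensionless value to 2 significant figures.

0.0074

∂h/∂x = (331.6 − 331.7) / (-360 − 0) = +0.0002778
∂h/∂y = (333.0 − 331.7) / (175 − 0) = +0.007429
|∇h| = √(0.0002778² + 0.007429²) = 0.007434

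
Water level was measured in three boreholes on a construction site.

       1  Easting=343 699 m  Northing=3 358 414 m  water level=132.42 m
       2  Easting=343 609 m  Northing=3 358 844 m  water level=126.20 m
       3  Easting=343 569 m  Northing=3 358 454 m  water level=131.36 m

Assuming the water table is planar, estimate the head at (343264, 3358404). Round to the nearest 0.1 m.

Three-point gradient (reference 1): Δ to 2 = (-90, 430, -6.22), Δ to 3 = (-130, 40, -1.06).
∂h/∂x = +0.003958, ∂h/∂y = -0.01364 (det = 52300).
h(343264, 3358404) = 132.42 + (+0.003958)·(-435) + (-0.01364)·(-10) = 132.42 -1.722 +0.136 = 130.835 m.

130.8 m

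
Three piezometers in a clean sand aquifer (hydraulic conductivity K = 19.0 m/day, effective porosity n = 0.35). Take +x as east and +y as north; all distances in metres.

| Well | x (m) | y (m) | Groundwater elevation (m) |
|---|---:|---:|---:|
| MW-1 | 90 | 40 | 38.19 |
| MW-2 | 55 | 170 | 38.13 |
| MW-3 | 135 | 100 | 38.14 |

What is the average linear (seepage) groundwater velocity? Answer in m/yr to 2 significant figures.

13 m/yr

With h = a·x + b·y + c and MW-1 as origin, the differences give:
  (-35)·a + 130·b = -0.06
  45·a + 60·b = -0.05
Eliminate b (×60 and ×130, subtract): -7950·a = 2.900 → a = ∂h/∂x = -0.0003648
Back-substitute: b = ∂h/∂y = -0.0005597.
|∇h| = √(-0.0003648² + -0.0005597²) = 0.0006681
Seepage velocity v = K·i/n = 19.0 × 0.0006681 / 0.35 = 0.03627 m/day = 13.25 m/yr.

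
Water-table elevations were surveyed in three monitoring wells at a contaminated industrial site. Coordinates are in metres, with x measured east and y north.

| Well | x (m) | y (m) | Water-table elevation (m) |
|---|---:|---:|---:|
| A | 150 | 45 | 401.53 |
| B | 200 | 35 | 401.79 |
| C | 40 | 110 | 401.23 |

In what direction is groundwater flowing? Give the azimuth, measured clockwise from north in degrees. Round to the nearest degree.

Three-point gradient (reference A): Δ to B = (50, -10, +0.26), Δ to C = (-110, 65, -0.30).
∂h/∂x = +0.006465, ∂h/∂y = +0.006326 (det = 2150).
Flow direction (−∇h) has components (-0.006465 E, -0.006326 N).
Azimuth = atan2(E, N) = atan2(-0.006465, -0.006326) = 225.6° ≈ 226°.

226°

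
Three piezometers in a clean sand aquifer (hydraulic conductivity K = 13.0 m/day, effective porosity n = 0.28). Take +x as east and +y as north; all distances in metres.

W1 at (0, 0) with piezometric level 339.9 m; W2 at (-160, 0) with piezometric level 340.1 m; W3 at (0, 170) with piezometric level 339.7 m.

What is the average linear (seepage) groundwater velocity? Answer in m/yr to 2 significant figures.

29 m/yr

∂h/∂x = (340.1 − 339.9) / (-160 − 0) = -0.001250
∂h/∂y = (339.7 − 339.9) / (170 − 0) = -0.001176
|∇h| = √(-0.001250² + -0.001176²) = 0.001716
Seepage velocity v = K·i/n = 13.0 × 0.001716 / 0.28 = 0.07967 m/day = 29.1 m/yr.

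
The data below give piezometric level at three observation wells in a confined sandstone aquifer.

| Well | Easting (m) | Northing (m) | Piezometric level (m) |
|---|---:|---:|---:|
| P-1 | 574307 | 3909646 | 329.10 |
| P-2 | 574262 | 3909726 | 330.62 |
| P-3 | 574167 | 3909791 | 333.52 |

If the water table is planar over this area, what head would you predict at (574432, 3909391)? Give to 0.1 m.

324.8 m

Differences from P-1: to P-2 (Δx, Δy, Δh) = (-45, 80, +1.52); to P-3 = (-140, 145, +4.42).
Determinant of the coordinate differences = (-45)·145 − (-140)·80 = 4675.
∂h/∂x = [(+1.52)·145 − (+4.42)·80] / 4675 = -0.02849
∂h/∂y = [(-45)·(+4.42) − (-140)·(+1.52)] / 4675 = +0.002973
h(574432, 3909391) = 329.10 + (-0.02849)·(125) + (+0.002973)·(-255) = 329.10 -3.561 -0.758 = 324.780 m.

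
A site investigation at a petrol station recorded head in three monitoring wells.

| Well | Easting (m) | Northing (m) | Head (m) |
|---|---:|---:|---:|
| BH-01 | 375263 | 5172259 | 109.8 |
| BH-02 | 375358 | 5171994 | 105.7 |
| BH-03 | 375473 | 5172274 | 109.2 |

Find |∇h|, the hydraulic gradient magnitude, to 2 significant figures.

Three-point gradient (reference BH-01): Δ to BH-02 = (95, -265, -4.1), Δ to BH-03 = (210, 15, -0.6).
∂h/∂x = -0.003863, ∂h/∂y = +0.01409 (det = 57075).
|∇h| = √(-0.003863² + 0.01409²) = 0.01461

0.015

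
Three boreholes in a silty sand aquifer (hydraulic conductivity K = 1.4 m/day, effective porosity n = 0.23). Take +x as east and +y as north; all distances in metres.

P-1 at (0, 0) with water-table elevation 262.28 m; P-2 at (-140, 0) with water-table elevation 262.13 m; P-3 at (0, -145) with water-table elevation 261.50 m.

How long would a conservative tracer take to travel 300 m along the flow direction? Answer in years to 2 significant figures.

25 years

∂h/∂x = (262.13 − 262.28) / (-140 − 0) = +0.001071
∂h/∂y = (261.50 − 262.28) / (-145 − 0) = +0.005379
|∇h| = √(0.001071² + 0.005379²) = 0.005485
Seepage velocity v = K·i/n = 1.4 × 0.005485 / 0.23 = 0.03339 m/day.
t = 300 / 0.03339 = 8985 days = 24.6 years.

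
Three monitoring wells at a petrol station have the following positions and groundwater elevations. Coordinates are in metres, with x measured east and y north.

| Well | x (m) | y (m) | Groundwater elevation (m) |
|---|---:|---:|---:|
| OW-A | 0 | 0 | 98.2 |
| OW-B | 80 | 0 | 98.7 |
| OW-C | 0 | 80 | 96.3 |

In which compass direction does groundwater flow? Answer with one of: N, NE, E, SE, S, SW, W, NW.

N

∂h/∂x = (98.7 − 98.2) / (80 − 0) = +0.006250
∂h/∂y = (96.3 − 98.2) / (80 − 0) = -0.02375
Flow = −∇h = (-0.006250 east, +0.02375 north), which points north.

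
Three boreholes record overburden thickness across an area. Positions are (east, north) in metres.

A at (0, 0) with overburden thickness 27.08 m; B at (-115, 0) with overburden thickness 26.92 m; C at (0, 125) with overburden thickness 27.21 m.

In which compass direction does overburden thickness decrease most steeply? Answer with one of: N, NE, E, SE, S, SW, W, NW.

∂d/∂x = (26.92 − 27.08) / (-115 − 0) = +0.001391
∂d/∂y = (27.21 − 27.08) / (125 − 0) = +0.001040
Steepest decrease is along −∇f = (-0.001391 E, -0.001040 N) → southwest.

SW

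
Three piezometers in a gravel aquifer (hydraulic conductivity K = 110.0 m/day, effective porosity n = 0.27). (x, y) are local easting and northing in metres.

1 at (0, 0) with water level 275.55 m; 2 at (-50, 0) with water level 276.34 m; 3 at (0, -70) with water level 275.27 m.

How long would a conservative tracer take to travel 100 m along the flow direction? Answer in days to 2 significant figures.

15 days

∂h/∂x = (276.34 − 275.55) / (-50 − 0) = -0.01580
∂h/∂y = (275.27 − 275.55) / (-70 − 0) = +0.004000
|∇h| = √(-0.01580² + 0.004000²) = 0.0163
Seepage velocity v = K·i/n = 110.0 × 0.0163 / 0.27 = 6.641 m/day.
t = 100 / 6.641 = 15.06 days.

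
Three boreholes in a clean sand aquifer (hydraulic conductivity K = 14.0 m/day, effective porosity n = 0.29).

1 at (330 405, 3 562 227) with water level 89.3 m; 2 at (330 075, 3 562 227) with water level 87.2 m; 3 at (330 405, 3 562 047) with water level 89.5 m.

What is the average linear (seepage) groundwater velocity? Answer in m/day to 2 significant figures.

∂h/∂x = (87.2 − 89.3) / (330075 − 330405) = +0.006364
∂h/∂y = (89.5 − 89.3) / (3562047 − 3562227) = -0.001111
|∇h| = √(0.006364² + -0.001111²) = 0.00646
Seepage velocity v = K·i/n = 14.0 × 0.00646 / 0.29 = 0.3119 m/day.

0.31 m/day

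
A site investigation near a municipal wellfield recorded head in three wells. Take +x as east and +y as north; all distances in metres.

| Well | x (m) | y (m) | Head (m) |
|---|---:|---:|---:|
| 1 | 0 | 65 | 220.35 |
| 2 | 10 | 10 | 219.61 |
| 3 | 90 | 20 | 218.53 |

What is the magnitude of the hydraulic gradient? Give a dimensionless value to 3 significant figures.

With h = a·x + b·y + c and 1 as origin, the differences give:
  10·a + (-55)·b = -0.74
  90·a + (-45)·b = -1.82
Eliminate b (×(-45) and ×(-55), subtract): 4500·a = -66.800 → a = ∂h/∂x = -0.01484
Back-substitute: b = ∂h/∂y = +0.01076.
|∇h| = √(-0.01484² + 0.01076²) = 0.01833

0.0183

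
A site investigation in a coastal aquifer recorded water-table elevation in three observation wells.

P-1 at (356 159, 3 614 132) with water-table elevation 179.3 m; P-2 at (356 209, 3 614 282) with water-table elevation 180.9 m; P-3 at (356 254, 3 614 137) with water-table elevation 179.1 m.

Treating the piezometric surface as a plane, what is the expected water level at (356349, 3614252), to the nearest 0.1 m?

With h = a·x + b·y + c and P-1 as origin, the differences give:
  50·a + 150·b = +1.6
  95·a + 5·b = -0.2
Eliminate b (×5 and ×150, subtract): -14000·a = 38.00 → a = ∂h/∂x = -0.002714
Back-substitute: b = ∂h/∂y = +0.01157.
h(356349, 3614252) = 179.3 + (-0.002714)·(190) + (+0.01157)·(120) = 179.3 -0.516 +1.389 = 180.173 m.

180.2 m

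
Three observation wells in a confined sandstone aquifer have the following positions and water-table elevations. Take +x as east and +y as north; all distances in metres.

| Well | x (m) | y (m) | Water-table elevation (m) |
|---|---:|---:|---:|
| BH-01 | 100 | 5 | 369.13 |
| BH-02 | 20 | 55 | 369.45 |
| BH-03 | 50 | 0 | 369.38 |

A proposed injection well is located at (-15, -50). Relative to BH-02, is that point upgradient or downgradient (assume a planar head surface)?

upgradient

Differences from BH-01: to BH-02 (Δx, Δy, Δh) = (-80, 50, +0.32); to BH-03 = (-50, -5, +0.25).
Determinant of the coordinate differences = (-80)·(-5) − (-50)·50 = 2900.
∂h/∂x = [(+0.32)·(-5) − (+0.25)·50] / 2900 = -0.004862
∂h/∂y = [(-80)·(+0.25) − (-50)·(+0.32)] / 2900 = -0.001379
Head at (-15, -50) = 369.13 + (-0.004862)·(-115) + (-0.001379)·(-55) = 369.76 m.
That is higher than the 369.45 m at BH-02, so the point is upgradient.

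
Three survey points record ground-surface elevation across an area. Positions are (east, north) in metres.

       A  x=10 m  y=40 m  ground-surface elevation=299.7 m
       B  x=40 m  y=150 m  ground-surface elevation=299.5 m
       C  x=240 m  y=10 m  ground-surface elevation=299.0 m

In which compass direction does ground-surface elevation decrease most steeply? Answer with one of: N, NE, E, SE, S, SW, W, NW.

E

Differences from A: to B (Δx, Δy, Δh) = (30, 110, -0.2); to C = (230, -30, -0.7).
Determinant of the coordinate differences = 30·(-30) − 230·110 = -26200.
∂z/∂x = [(-0.2)·(-30) − (-0.7)·110] / -26200 = -0.003168
∂z/∂y = [30·(-0.7) − 230·(-0.2)] / -26200 = -0.0009542
Steepest decrease is along −∇f = (+0.003168 E, +0.0009542 N) → east.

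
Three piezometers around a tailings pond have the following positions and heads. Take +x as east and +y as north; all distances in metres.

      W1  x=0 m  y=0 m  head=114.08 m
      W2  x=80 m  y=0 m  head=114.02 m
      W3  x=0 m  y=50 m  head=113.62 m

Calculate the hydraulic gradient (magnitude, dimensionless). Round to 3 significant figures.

∂h/∂x = (114.02 − 114.08) / (80 − 0) = -0.0007500
∂h/∂y = (113.62 − 114.08) / (50 − 0) = -0.009200
|∇h| = √(-0.0007500² + -0.009200²) = 0.009231

0.00923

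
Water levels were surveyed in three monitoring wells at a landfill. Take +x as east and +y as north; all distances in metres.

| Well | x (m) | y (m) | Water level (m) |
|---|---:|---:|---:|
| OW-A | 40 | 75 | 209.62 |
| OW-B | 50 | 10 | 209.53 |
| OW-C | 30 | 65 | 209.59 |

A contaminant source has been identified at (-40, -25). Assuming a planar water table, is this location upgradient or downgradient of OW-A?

Taking OW-A as reference: OW-B−OW-A = (10, -65, -0.09); OW-C−OW-A = (-10, -10, -0.03).
Determinant of the coordinate differences = 10·(-10) − (-10)·(-65) = -750.
∂h/∂x = [(-0.09)·(-10) − (-0.03)·(-65)] / -750 = +0.001400
∂h/∂y = [10·(-0.03) − (-10)·(-0.09)] / -750 = +0.001600
Head at (-40, -25) = 209.62 + (+0.001400)·(-80) + (+0.001600)·(-100) = 209.35 m.
That is lower than the 209.62 m at OW-A, so the point is downgradient.

downgradient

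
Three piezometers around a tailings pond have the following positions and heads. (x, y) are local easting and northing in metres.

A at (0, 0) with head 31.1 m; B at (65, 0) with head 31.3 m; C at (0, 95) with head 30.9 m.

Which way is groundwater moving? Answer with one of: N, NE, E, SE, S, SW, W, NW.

NW

∂h/∂x = (31.3 − 31.1) / (65 − 0) = +0.003077
∂h/∂y = (30.9 − 31.1) / (95 − 0) = -0.002105
Flow = −∇h = (-0.003077 east, +0.002105 north), which points northwest.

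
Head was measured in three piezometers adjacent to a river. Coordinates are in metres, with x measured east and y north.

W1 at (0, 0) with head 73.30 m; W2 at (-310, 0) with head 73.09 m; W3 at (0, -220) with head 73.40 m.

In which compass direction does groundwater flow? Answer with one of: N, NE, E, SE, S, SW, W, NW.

∂h/∂x = (73.09 − 73.30) / (-310 − 0) = +0.0006774
∂h/∂y = (73.40 − 73.30) / (-220 − 0) = -0.0004545
Flow = −∇h = (-0.0006774 east, +0.0004545 north), which points northwest.

NW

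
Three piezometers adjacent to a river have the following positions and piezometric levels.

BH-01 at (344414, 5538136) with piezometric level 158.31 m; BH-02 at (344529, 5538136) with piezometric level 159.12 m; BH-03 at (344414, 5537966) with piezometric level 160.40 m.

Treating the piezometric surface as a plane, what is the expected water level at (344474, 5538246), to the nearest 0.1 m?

∂h/∂x = (159.12 − 158.31) / (344529 − 344414) = +0.007043
∂h/∂y = (160.40 − 158.31) / (5537966 − 5538136) = -0.01229
h(344474, 5538246) = 158.31 + (+0.007043)·(60) + (-0.01229)·(110) = 158.31 +0.423 -1.352 = 157.380 m.

157.4 m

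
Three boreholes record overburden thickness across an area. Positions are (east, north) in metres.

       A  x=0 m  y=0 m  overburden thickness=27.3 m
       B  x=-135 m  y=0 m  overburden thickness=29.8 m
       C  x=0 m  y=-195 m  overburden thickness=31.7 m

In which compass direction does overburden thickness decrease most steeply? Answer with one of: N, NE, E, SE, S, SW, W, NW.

NE

∂d/∂x = (29.8 − 27.3) / (-135 − 0) = -0.01852
∂d/∂y = (31.7 − 27.3) / (-195 − 0) = -0.02256
Steepest decrease is along −∇f = (+0.01852 E, +0.02256 N) → northeast.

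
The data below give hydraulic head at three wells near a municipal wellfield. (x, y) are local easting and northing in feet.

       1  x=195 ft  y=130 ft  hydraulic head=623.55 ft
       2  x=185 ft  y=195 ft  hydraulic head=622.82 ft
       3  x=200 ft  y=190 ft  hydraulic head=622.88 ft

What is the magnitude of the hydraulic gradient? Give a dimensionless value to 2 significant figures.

0.011

With h = a·x + b·y + c and 1 as origin, the differences give:
  (-10)·a + 65·b = -0.73
  5·a + 60·b = -0.67
Eliminate b (×60 and ×65, subtract): -925·a = -0.250 → a = ∂h/∂x = +0.0002703
Back-substitute: b = ∂h/∂y = -0.01119.
|∇h| = √(0.0002703² + -0.01119²) = 0.01119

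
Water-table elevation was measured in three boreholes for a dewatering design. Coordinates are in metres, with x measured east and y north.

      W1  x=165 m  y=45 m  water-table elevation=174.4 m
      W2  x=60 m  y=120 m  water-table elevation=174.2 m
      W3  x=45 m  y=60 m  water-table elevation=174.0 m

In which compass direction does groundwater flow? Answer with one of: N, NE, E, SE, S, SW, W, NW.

Differences from W1: to W2 (Δx, Δy, Δh) = (-105, 75, -0.2); to W3 = (-120, 15, -0.4).
Determinant of the coordinate differences = (-105)·15 − (-120)·75 = 7425.
∂h/∂x = [(-0.2)·15 − (-0.4)·75] / 7425 = +0.003636
∂h/∂y = [(-105)·(-0.4) − (-120)·(-0.2)] / 7425 = +0.002424
Flow = −∇h = (-0.003636 east, -0.002424 north), which points southwest.

SW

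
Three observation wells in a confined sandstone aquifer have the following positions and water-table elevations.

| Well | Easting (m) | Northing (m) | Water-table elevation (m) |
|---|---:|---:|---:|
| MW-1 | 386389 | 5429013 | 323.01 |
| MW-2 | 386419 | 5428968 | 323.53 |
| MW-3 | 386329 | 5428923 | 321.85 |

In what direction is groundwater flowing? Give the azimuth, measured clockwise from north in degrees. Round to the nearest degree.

With h = a·x + b·y + c and MW-1 as origin, the differences give:
  30·a + (-45)·b = +0.52
  (-60)·a + (-90)·b = -1.16
Eliminate b (×(-90) and ×(-45), subtract): -5400·a = -99.000 → a = ∂h/∂x = +0.01833
Back-substitute: b = ∂h/∂y = +0.0006667.
Flow direction (−∇h) has components (-0.01833 E, -0.0006667 N).
Azimuth = atan2(E, N) = atan2(-0.01833, -0.0006667) = 267.9° ≈ 268°.

268°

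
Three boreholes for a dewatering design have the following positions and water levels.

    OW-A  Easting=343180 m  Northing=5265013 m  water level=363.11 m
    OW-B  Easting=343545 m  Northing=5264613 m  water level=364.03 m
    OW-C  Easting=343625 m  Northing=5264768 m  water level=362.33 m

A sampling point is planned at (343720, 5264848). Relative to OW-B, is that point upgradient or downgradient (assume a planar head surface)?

Differences from OW-A: to OW-B (Δx, Δy, Δh) = (365, -400, +0.92); to OW-C = (445, -245, -0.78).
Determinant of the coordinate differences = 365·(-245) − 445·(-400) = 88575.
∂h/∂x = [(+0.92)·(-245) − (-0.78)·(-400)] / 88575 = -0.006067
∂h/∂y = [365·(-0.78) − 445·(+0.92)] / 88575 = -0.007836
Head at (343720, 5264848) = 363.11 + (-0.006067)·(540) + (-0.007836)·(-165) = 361.13 m.
That is lower than the 364.03 m at OW-B, so the point is downgradient.

downgradient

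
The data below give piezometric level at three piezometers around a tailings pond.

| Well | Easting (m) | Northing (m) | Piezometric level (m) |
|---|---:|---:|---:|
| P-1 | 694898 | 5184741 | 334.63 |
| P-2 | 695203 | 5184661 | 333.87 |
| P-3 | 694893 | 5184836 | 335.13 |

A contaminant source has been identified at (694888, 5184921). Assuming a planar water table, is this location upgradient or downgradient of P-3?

upgradient

With h = a·x + b·y + c and P-1 as origin, the differences give:
  305·a + (-80)·b = -0.76
  (-5)·a + 95·b = +0.50
Eliminate b (×95 and ×(-80), subtract): 28575·a = -32.200 → a = ∂h/∂x = -0.001127
Back-substitute: b = ∂h/∂y = +0.005204.
Head at (694888, 5184921) = 334.63 + (-0.001127)·(-10) + (+0.005204)·(180) = 335.58 m.
That is higher than the 335.13 m at P-3, so the point is upgradient.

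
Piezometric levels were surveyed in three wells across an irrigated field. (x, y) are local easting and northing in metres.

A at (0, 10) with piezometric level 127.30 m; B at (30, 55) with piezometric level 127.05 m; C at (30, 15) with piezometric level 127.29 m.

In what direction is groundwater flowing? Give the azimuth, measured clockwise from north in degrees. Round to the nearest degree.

354°

Three-point gradient (reference A): Δ to B = (30, 45, -0.25), Δ to C = (30, 5, -0.01).
∂h/∂x = +0.0006667, ∂h/∂y = -0.006000 (det = -1200).
Flow direction (−∇h) has components (-0.0006667 E, +0.006000 N).
Azimuth = atan2(E, N) = atan2(-0.0006667, +0.006000) = 353.7° ≈ 354°.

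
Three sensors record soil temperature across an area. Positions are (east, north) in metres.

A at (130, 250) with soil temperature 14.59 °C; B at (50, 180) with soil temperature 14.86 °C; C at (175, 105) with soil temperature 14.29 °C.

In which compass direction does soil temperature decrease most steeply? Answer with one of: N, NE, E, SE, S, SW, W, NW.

With T = a·x + b·y + c and A as origin, the differences give:
  (-80)·a + (-70)·b = +0.27
  45·a + (-145)·b = -0.30
Eliminate b (×(-145) and ×(-70), subtract): 14750·a = -60.150 → a = ∂T/∂x = -0.004078
Back-substitute: b = ∂T/∂y = +0.0008034.
Steepest decrease is along −∇f = (+0.004078 E, -0.0008034 N) → east.

E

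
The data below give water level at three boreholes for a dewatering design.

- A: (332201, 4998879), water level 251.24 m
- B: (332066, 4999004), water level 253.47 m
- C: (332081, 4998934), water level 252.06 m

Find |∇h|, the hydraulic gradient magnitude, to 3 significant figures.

Taking A as reference: B−A = (-135, 125, +2.23); C−A = (-120, 55, +0.82).
Solve a·Δx + b·Δy = Δh: det = (-135)·55 − (-120)·125 = 7575.
∂h/∂x = [(+2.23)·55 − (+0.82)·125] / 7575 = +0.002660
∂h/∂y = [(-135)·(+0.82) − (-120)·(+2.23)] / 7575 = +0.02071
|∇h| = √(0.002660² + 0.02071²) = 0.02088

0.0209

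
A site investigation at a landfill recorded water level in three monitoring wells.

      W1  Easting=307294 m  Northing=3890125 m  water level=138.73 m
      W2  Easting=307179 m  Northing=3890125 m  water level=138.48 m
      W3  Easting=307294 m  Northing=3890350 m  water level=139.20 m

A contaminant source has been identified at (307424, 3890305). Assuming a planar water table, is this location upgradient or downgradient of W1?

∂h/∂x = (138.48 − 138.73) / (307179 − 307294) = +0.002174
∂h/∂y = (139.20 − 138.73) / (3890350 − 3890125) = +0.002089
Head at (307424, 3890305) = 138.73 + (+0.002174)·(130) + (+0.002089)·(180) = 139.39 m.
That is higher than the 138.73 m at W1, so the point is upgradient.

upgradient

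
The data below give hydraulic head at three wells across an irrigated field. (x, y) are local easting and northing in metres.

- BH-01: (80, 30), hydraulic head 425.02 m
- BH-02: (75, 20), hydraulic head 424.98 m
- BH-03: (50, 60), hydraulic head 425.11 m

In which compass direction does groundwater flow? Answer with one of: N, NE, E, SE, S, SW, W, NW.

Taking BH-01 as reference: BH-02−BH-01 = (-5, -10, -0.04); BH-03−BH-01 = (-30, 30, +0.09).
Determinant of the coordinate differences = (-5)·30 − (-30)·(-10) = -450.
∂h/∂x = [(-0.04)·30 − (+0.09)·(-10)] / -450 = +0.0006667
∂h/∂y = [(-5)·(+0.09) − (-30)·(-0.04)] / -450 = +0.003667
Flow = −∇h = (-0.0006667 east, -0.003667 north), which points south.

S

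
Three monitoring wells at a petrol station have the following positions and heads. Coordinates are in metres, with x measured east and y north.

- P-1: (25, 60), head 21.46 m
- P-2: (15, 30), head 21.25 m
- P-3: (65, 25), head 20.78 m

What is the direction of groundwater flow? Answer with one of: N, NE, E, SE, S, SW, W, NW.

Three-point gradient (reference P-1): Δ to P-2 = (-10, -30, -0.21), Δ to P-3 = (40, -35, -0.68).
∂h/∂x = -0.008419, ∂h/∂y = +0.009806 (det = 1550).
Flow = −∇h = (+0.008419 east, -0.009806 north), which points southeast.

SE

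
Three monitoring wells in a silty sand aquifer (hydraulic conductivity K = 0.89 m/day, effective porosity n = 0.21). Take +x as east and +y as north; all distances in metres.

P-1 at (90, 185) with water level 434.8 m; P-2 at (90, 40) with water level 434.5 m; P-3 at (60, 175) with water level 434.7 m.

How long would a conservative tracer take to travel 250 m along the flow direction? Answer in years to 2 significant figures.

48 years

Taking P-1 as reference: P-2−P-1 = (0, -145, -0.3); P-3−P-1 = (-30, -10, -0.1).
Determinant of the coordinate differences = 0·(-10) − (-30)·(-145) = -4350.
∂h/∂x = [(-0.3)·(-10) − (-0.1)·(-145)] / -4350 = +0.002644
∂h/∂y = [0·(-0.1) − (-30)·(-0.3)] / -4350 = +0.002069
|∇h| = √(0.002644² + 0.002069²) = 0.003357
Seepage velocity v = K·i/n = 0.89 × 0.003357 / 0.21 = 0.01423 m/day.
t = 250 / 0.01423 = 1.757e+04 days = 48.1 years.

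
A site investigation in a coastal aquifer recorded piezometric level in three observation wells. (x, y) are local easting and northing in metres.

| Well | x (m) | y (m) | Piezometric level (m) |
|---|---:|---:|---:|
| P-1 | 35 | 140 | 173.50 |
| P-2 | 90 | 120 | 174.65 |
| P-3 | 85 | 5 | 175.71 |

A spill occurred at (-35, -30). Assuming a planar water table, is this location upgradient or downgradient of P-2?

downgradient

Taking P-1 as reference: P-2−P-1 = (55, -20, +1.15); P-3−P-1 = (50, -135, +2.21).
Determinant of the coordinate differences = 55·(-135) − 50·(-20) = -6425.
∂h/∂x = [(+1.15)·(-135) − (+2.21)·(-20)] / -6425 = +0.01728
∂h/∂y = [55·(+2.21) − 50·(+1.15)] / -6425 = -0.009969
Head at (-35, -30) = 173.50 + (+0.01728)·(-70) + (-0.009969)·(-170) = 173.98 m.
That is lower than the 174.65 m at P-2, so the point is downgradient.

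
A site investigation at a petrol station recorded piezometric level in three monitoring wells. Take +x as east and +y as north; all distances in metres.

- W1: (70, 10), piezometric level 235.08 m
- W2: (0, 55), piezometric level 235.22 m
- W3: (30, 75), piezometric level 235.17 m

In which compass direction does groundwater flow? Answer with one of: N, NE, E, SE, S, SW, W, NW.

E

With h = a·x + b·y + c and W1 as origin, the differences give:
  (-70)·a + 45·b = +0.14
  (-40)·a + 65·b = +0.09
Eliminate b (×65 and ×45, subtract): -2750·a = 5.050 → a = ∂h/∂x = -0.001836
Back-substitute: b = ∂h/∂y = +0.0002545.
Flow = −∇h = (+0.001836 east, -0.0002545 north), which points east.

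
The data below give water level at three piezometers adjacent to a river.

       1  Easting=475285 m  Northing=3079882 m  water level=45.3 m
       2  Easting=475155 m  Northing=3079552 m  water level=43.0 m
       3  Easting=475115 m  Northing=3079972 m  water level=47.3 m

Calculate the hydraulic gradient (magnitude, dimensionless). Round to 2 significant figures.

With h = a·x + b·y + c and 1 as origin, the differences give:
  (-130)·a + (-330)·b = -2.3
  (-170)·a + 90·b = +2.0
Eliminate b (×90 and ×(-330), subtract): -67800·a = 453.00 → a = ∂h/∂x = -0.006681
Back-substitute: b = ∂h/∂y = +0.009602.
|∇h| = √(-0.006681² + 0.009602²) = 0.0117

0.012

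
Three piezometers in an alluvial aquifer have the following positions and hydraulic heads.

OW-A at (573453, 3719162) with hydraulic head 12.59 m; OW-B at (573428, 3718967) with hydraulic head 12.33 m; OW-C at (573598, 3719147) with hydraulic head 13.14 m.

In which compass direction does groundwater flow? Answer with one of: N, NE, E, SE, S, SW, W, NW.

Three-point gradient (reference OW-A): Δ to OW-B = (-25, -195, -0.26), Δ to OW-C = (145, -15, +0.55).
∂h/∂x = +0.003880, ∂h/∂y = +0.0008360 (det = 28650).
Flow = −∇h = (-0.003880 east, -0.0008360 north), which points west.

W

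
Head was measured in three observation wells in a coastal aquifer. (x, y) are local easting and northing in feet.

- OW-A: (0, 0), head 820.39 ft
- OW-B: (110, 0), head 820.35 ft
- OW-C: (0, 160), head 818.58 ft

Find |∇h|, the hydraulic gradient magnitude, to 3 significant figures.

∂h/∂x = (820.35 − 820.39) / (110 − 0) = -0.0003636
∂h/∂y = (818.58 − 820.39) / (160 − 0) = -0.01131
|∇h| = √(-0.0003636² + -0.01131²) = 0.01132

0.0113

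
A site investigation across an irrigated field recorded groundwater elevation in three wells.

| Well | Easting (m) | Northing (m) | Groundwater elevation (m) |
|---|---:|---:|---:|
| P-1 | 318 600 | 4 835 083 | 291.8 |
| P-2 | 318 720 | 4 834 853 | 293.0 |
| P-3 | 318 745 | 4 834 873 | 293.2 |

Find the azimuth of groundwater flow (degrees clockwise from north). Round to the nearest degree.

Differences from P-1: to P-2 (Δx, Δy, Δh) = (120, -230, +1.2); to P-3 = (145, -210, +1.4).
Determinant of the coordinate differences = 120·(-210) − 145·(-230) = 8150.
∂h/∂x = [(+1.2)·(-210) − (+1.4)·(-230)] / 8150 = +0.008589
∂h/∂y = [120·(+1.4) − 145·(+1.2)] / 8150 = -0.0007362
Flow direction (−∇h) has components (-0.008589 E, +0.0007362 N).
Azimuth = atan2(E, N) = atan2(-0.008589, +0.0007362) = 274.9° ≈ 275°.

275°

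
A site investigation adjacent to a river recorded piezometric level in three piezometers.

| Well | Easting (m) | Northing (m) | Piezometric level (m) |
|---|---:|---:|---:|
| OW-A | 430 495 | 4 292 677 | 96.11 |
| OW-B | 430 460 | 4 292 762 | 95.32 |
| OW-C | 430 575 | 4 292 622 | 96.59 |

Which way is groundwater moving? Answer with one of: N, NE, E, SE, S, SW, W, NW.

N

Differences from OW-A: to OW-B (Δx, Δy, Δh) = (-35, 85, -0.79); to OW-C = (80, -55, +0.48).
Determinant of the coordinate differences = (-35)·(-55) − 80·85 = -4875.
∂h/∂x = [(-0.79)·(-55) − (+0.48)·85] / -4875 = -0.0005436
∂h/∂y = [(-35)·(+0.48) − 80·(-0.79)] / -4875 = -0.009518
Flow = −∇h = (+0.0005436 east, +0.009518 north), which points north.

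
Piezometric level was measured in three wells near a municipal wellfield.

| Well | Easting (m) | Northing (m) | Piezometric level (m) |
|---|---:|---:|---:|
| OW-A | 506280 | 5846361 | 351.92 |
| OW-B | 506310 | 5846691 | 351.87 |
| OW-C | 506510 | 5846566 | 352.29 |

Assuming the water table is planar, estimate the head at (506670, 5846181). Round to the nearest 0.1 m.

352.7 m

Three-point gradient (reference OW-A): Δ to OW-B = (30, 330, -0.05), Δ to OW-C = (230, 205, +0.37).
∂h/∂x = +0.001897, ∂h/∂y = -0.0003240 (det = -69750).
h(506670, 5846181) = 351.92 + (+0.001897)·(390) + (-0.0003240)·(-180) = 351.92 +0.740 +0.058 = 352.718 m.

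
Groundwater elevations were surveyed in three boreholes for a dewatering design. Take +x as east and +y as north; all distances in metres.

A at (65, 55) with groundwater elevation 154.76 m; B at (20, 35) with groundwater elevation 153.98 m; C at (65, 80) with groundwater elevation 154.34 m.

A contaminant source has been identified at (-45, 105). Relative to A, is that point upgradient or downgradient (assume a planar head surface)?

downgradient

Three-point gradient (reference A): Δ to B = (-45, -20, -0.78), Δ to C = (0, 25, -0.42).
∂h/∂x = +0.02480, ∂h/∂y = -0.01680 (det = -1125).
Head at (-45, 105) = 154.76 + (+0.02480)·(-110) + (-0.01680)·(50) = 151.19 m.
That is lower than the 154.76 m at A, so the point is downgradient.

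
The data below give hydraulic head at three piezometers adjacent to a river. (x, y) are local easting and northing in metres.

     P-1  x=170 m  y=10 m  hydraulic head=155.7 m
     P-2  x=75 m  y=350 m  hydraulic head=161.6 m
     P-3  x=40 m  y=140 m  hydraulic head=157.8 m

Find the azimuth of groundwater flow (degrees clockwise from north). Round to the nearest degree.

185°

Differences from P-1: to P-2 (Δx, Δy, Δh) = (-95, 340, +5.9); to P-3 = (-130, 130, +2.1).
Determinant of the coordinate differences = (-95)·130 − (-130)·340 = 31850.
∂h/∂x = [(+5.9)·130 − (+2.1)·340] / 31850 = +0.001664
∂h/∂y = [(-95)·(+2.1) − (-130)·(+5.9)] / 31850 = +0.01782
Flow direction (−∇h) has components (-0.001664 E, -0.01782 N).
Azimuth = atan2(E, N) = atan2(-0.001664, -0.01782) = 185.3° ≈ 185°.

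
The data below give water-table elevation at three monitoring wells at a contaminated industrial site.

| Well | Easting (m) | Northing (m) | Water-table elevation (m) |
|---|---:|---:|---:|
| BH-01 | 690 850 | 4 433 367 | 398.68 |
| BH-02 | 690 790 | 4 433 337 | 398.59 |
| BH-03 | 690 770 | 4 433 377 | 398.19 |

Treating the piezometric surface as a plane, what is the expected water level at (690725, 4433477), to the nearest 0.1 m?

With h = a·x + b·y + c and BH-01 as origin, the differences give:
  (-60)·a + (-30)·b = -0.09
  (-80)·a + 10·b = -0.49
Eliminate b (×10 and ×(-30), subtract): -3000·a = -15.600 → a = ∂h/∂x = +0.005200
Back-substitute: b = ∂h/∂y = -0.007400.
h(690725, 4433477) = 398.68 + (+0.005200)·(-125) + (-0.007400)·(110) = 398.68 -0.650 -0.814 = 397.216 m.

397.2 m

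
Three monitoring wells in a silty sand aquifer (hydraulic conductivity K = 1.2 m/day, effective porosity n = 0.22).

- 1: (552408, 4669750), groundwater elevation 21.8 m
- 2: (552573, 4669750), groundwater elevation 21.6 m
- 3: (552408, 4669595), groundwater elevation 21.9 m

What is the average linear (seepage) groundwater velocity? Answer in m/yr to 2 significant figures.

∂h/∂x = (21.6 − 21.8) / (552573 − 552408) = -0.001212
∂h/∂y = (21.9 − 21.8) / (4669595 − 4669750) = -0.0006452
|∇h| = √(-0.001212² + -0.0006452²) = 0.001373
Seepage velocity v = K·i/n = 1.2 × 0.001373 / 0.22 = 0.007489 m/day = 2.735 m/yr.

2.7 m/yr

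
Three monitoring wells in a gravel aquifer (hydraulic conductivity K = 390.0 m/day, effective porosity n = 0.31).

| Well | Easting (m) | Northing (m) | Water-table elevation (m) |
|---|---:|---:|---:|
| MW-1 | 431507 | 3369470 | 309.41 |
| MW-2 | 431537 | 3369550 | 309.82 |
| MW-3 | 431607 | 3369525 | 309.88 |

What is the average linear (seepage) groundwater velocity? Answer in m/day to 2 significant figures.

With h = a·x + b·y + c and MW-1 as origin, the differences give:
  30·a + 80·b = +0.41
  100·a + 55·b = +0.47
Eliminate b (×55 and ×80, subtract): -6350·a = -15.050 → a = ∂h/∂x = +0.002370
Back-substitute: b = ∂h/∂y = +0.004236.
|∇h| = √(0.002370² + 0.004236²) = 0.004854
Seepage velocity v = K·i/n = 390.0 × 0.004854 / 0.31 = 6.107 m/day.

6.1 m/day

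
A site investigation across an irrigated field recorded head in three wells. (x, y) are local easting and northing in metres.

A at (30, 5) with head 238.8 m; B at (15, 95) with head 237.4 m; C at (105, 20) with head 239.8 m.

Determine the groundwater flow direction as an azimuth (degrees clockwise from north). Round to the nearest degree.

Three-point gradient (reference A): Δ to B = (-15, 90, -1.4), Δ to C = (75, 15, +1.0).
∂h/∂x = +0.01591, ∂h/∂y = -0.01290 (det = -6975).
Flow direction (−∇h) has components (-0.01591 E, +0.01290 N).
Azimuth = atan2(E, N) = atan2(-0.01591, +0.01290) = 309.0° ≈ 309°.

309°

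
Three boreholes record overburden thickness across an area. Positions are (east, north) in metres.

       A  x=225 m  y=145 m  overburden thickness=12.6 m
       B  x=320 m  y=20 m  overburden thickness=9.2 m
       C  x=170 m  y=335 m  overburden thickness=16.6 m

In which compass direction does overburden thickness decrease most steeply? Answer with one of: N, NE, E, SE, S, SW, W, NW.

SE

Differences from A: to B (Δx, Δy, Δh) = (95, -125, -3.4); to C = (-55, 190, +4.0).
Solve a·Δx + b·Δy = Δd: det = 95·190 − (-55)·(-125) = 11175.
∂d/∂x = [(-3.4)·190 − (+4.0)·(-125)] / 11175 = -0.01306
∂d/∂y = [95·(+4.0) − (-55)·(-3.4)] / 11175 = +0.01727
Steepest decrease is along −∇f = (+0.01306 E, -0.01727 N) → southeast.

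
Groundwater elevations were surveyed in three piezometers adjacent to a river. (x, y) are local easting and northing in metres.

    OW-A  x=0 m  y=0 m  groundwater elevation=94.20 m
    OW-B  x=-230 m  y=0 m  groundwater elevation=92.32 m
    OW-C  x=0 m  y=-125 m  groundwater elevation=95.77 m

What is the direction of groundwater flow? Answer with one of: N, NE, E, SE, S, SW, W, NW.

∂h/∂x = (92.32 − 94.20) / (-230 − 0) = +0.008174
∂h/∂y = (95.77 − 94.20) / (-125 − 0) = -0.01256
Flow = −∇h = (-0.008174 east, +0.01256 north), which points northwest.

NW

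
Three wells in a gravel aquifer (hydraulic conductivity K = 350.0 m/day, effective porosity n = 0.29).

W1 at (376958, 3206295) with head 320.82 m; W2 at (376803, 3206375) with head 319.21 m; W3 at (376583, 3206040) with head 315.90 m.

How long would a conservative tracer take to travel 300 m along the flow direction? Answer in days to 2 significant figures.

With h = a·x + b·y + c and W1 as origin, the differences give:
  (-155)·a + 80·b = -1.61
  (-375)·a + (-255)·b = -4.92
Eliminate b (×(-255) and ×80, subtract): 69525·a = 804.150 → a = ∂h/∂x = +0.01157
Back-substitute: b = ∂h/∂y = +0.002285.
|∇h| = √(0.01157² + 0.002285²) = 0.01179
Seepage velocity v = K·i/n = 350.0 × 0.01179 / 0.29 = 14.23 m/day.
t = 300 / 14.23 = 21.08 days.

21 days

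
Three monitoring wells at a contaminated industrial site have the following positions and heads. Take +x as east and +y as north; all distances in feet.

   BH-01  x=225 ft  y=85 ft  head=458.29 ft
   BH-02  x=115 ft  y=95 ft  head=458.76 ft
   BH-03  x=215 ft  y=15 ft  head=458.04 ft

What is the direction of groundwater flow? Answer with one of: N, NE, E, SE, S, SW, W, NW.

SE

Three-point gradient (reference BH-01): Δ to BH-02 = (-110, 10, +0.47), Δ to BH-03 = (-10, -70, -0.25).
∂h/∂x = -0.003897, ∂h/∂y = +0.004128 (det = 7800).
Flow = −∇h = (+0.003897 east, -0.004128 north), which points southeast.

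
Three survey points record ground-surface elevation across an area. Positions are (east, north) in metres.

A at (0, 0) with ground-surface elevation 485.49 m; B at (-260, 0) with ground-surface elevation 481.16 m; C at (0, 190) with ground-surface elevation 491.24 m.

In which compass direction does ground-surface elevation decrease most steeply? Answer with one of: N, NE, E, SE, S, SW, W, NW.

SW

∂z/∂x = (481.16 − 485.49) / (-260 − 0) = +0.01665
∂z/∂y = (491.24 − 485.49) / (190 − 0) = +0.03026
Steepest decrease is along −∇f = (-0.01665 E, -0.03026 N) → southwest.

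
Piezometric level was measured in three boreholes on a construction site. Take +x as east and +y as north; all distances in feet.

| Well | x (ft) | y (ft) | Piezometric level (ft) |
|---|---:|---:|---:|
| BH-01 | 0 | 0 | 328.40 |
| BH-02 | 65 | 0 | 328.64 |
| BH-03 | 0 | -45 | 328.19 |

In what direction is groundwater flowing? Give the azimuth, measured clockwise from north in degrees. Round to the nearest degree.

218°

∂h/∂x = (328.64 − 328.40) / (65 − 0) = +0.003692
∂h/∂y = (328.19 − 328.40) / (-45 − 0) = +0.004667
Flow direction (−∇h) has components (-0.003692 E, -0.004667 N).
Azimuth = atan2(E, N) = atan2(-0.003692, -0.004667) = 218.4° ≈ 218°.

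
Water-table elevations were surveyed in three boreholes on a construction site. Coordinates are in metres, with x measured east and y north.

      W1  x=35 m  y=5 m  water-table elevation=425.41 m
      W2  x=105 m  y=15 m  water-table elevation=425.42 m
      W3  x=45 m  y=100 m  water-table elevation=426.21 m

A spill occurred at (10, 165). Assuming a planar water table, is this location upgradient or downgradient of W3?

upgradient

Differences from W1: to W2 (Δx, Δy, Δh) = (70, 10, +0.01); to W3 = (10, 95, +0.80).
Determinant of the coordinate differences = 70·95 − 10·10 = 6550.
∂h/∂x = [(+0.01)·95 − (+0.80)·10] / 6550 = -0.001076
∂h/∂y = [70·(+0.80) − 10·(+0.01)] / 6550 = +0.008534
Head at (10, 165) = 425.41 + (-0.001076)·(-25) + (+0.008534)·(160) = 426.80 m.
That is higher than the 426.21 m at W3, so the point is upgradient.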